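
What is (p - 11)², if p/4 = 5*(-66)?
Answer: 1771561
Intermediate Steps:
p = -1320 (p = 4*(5*(-66)) = 4*(-330) = -1320)
(p - 11)² = (-1320 - 11)² = (-1331)² = 1771561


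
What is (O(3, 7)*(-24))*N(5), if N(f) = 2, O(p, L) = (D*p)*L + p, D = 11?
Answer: -11232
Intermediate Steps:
O(p, L) = p + 11*L*p (O(p, L) = (11*p)*L + p = 11*L*p + p = p + 11*L*p)
(O(3, 7)*(-24))*N(5) = ((3*(1 + 11*7))*(-24))*2 = ((3*(1 + 77))*(-24))*2 = ((3*78)*(-24))*2 = (234*(-24))*2 = -5616*2 = -11232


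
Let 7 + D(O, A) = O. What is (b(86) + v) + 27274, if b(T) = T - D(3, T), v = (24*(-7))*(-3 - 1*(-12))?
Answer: 25852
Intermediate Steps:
D(O, A) = -7 + O
v = -1512 (v = -168*(-3 + 12) = -168*9 = -1512)
b(T) = 4 + T (b(T) = T - (-7 + 3) = T - 1*(-4) = T + 4 = 4 + T)
(b(86) + v) + 27274 = ((4 + 86) - 1512) + 27274 = (90 - 1512) + 27274 = -1422 + 27274 = 25852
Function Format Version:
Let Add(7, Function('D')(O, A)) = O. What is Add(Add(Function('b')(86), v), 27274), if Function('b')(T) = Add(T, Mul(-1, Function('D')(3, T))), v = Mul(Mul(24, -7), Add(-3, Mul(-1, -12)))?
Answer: 25852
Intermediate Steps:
Function('D')(O, A) = Add(-7, O)
v = -1512 (v = Mul(-168, Add(-3, 12)) = Mul(-168, 9) = -1512)
Function('b')(T) = Add(4, T) (Function('b')(T) = Add(T, Mul(-1, Add(-7, 3))) = Add(T, Mul(-1, -4)) = Add(T, 4) = Add(4, T))
Add(Add(Function('b')(86), v), 27274) = Add(Add(Add(4, 86), -1512), 27274) = Add(Add(90, -1512), 27274) = Add(-1422, 27274) = 25852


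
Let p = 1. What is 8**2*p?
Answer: 64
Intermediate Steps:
8**2*p = 8**2*1 = 64*1 = 64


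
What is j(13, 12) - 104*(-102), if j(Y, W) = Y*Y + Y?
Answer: 10790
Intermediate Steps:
j(Y, W) = Y + Y² (j(Y, W) = Y² + Y = Y + Y²)
j(13, 12) - 104*(-102) = 13*(1 + 13) - 104*(-102) = 13*14 + 10608 = 182 + 10608 = 10790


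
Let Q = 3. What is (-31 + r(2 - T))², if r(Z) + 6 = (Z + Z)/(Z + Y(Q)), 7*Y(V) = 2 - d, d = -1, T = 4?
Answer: 143641/121 ≈ 1187.1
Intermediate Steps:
Y(V) = 3/7 (Y(V) = (2 - 1*(-1))/7 = (2 + 1)/7 = (⅐)*3 = 3/7)
r(Z) = -6 + 2*Z/(3/7 + Z) (r(Z) = -6 + (Z + Z)/(Z + 3/7) = -6 + (2*Z)/(3/7 + Z) = -6 + 2*Z/(3/7 + Z))
(-31 + r(2 - T))² = (-31 + 2*(-9 - 14*(2 - 1*4))/(3 + 7*(2 - 1*4)))² = (-31 + 2*(-9 - 14*(2 - 4))/(3 + 7*(2 - 4)))² = (-31 + 2*(-9 - 14*(-2))/(3 + 7*(-2)))² = (-31 + 2*(-9 + 28)/(3 - 14))² = (-31 + 2*19/(-11))² = (-31 + 2*(-1/11)*19)² = (-31 - 38/11)² = (-379/11)² = 143641/121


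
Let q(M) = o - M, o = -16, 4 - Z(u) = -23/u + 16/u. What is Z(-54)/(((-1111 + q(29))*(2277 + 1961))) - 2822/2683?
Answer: -746568878411/709795462896 ≈ -1.0518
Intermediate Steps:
Z(u) = 4 + 7/u (Z(u) = 4 - (-23/u + 16/u) = 4 - (-7)/u = 4 + 7/u)
q(M) = -16 - M
Z(-54)/(((-1111 + q(29))*(2277 + 1961))) - 2822/2683 = (4 + 7/(-54))/(((-1111 + (-16 - 1*29))*(2277 + 1961))) - 2822/2683 = (4 + 7*(-1/54))/(((-1111 + (-16 - 29))*4238)) - 2822*1/2683 = (4 - 7/54)/(((-1111 - 45)*4238)) - 2822/2683 = 209/(54*((-1156*4238))) - 2822/2683 = (209/54)/(-4899128) - 2822/2683 = (209/54)*(-1/4899128) - 2822/2683 = -209/264552912 - 2822/2683 = -746568878411/709795462896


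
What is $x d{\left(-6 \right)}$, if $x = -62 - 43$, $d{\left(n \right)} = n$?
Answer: $630$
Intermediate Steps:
$x = -105$
$x d{\left(-6 \right)} = \left(-105\right) \left(-6\right) = 630$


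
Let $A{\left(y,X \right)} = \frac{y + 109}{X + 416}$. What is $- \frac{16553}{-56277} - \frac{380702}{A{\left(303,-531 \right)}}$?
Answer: $\frac{1231927481023}{11593062} \approx 1.0626 \cdot 10^{5}$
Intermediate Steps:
$A{\left(y,X \right)} = \frac{109 + y}{416 + X}$
$- \frac{16553}{-56277} - \frac{380702}{A{\left(303,-531 \right)}} = - \frac{16553}{-56277} - \frac{380702}{\frac{1}{416 - 531} \left(109 + 303\right)} = \left(-16553\right) \left(- \frac{1}{56277}\right) - \frac{380702}{\frac{1}{-115} \cdot 412} = \frac{16553}{56277} - \frac{380702}{\left(- \frac{1}{115}\right) 412} = \frac{16553}{56277} - \frac{380702}{- \frac{412}{115}} = \frac{16553}{56277} - - \frac{21890365}{206} = \frac{16553}{56277} + \frac{21890365}{206} = \frac{1231927481023}{11593062}$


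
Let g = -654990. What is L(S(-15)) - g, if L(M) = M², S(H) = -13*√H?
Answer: 652455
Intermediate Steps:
L(S(-15)) - g = (-13*I*√15)² - 1*(-654990) = (-13*I*√15)² + 654990 = -2535 + 654990 = 652455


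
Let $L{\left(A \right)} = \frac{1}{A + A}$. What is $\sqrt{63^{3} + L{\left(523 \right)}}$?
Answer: $\frac{\sqrt{273580424498}}{1046} \approx 500.05$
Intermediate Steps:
$L{\left(A \right)} = \frac{1}{2 A}$
$\sqrt{63^{3} + L{\left(523 \right)}} = \sqrt{63^{3} + \frac{1}{2 \cdot 523}} = \sqrt{250047 + \frac{1}{2} \cdot \frac{1}{523}} = \sqrt{250047 + \frac{1}{1046}} = \sqrt{\frac{261549163}{1046}} = \frac{\sqrt{273580424498}}{1046}$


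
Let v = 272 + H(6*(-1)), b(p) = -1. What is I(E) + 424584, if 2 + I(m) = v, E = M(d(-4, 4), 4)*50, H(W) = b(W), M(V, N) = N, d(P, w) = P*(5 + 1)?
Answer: 424853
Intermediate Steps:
d(P, w) = 6*P (d(P, w) = P*6 = 6*P)
H(W) = -1
E = 200 (E = 4*50 = 200)
v = 271 (v = 272 - 1 = 271)
I(m) = 269 (I(m) = -2 + 271 = 269)
I(E) + 424584 = 269 + 424584 = 424853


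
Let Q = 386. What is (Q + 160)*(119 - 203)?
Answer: -45864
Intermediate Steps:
(Q + 160)*(119 - 203) = (386 + 160)*(119 - 203) = 546*(-84) = -45864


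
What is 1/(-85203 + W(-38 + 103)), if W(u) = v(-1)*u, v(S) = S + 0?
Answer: -1/85268 ≈ -1.1728e-5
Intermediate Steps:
v(S) = S
W(u) = -u
1/(-85203 + W(-38 + 103)) = 1/(-85203 - (-38 + 103)) = 1/(-85203 - 1*65) = 1/(-85203 - 65) = 1/(-85268) = -1/85268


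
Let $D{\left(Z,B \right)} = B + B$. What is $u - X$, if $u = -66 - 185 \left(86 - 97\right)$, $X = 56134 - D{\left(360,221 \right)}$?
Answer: $-53723$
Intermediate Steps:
$D{\left(Z,B \right)} = 2 B$
$X = 55692$ ($X = 56134 - 2 \cdot 221 = 56134 - 442 = 55692$)
$u = 1969$ ($u = -66 - -2035 = -66 + 2035 = 1969$)
$u - X = 1969 - 55692 = -53723$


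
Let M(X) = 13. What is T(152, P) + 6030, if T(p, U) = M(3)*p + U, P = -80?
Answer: 7926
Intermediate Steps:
T(p, U) = U + 13*p (T(p, U) = 13*p + U = U + 13*p)
T(152, P) + 6030 = (-80 + 13*152) + 6030 = (-80 + 1976) + 6030 = 1896 + 6030 = 7926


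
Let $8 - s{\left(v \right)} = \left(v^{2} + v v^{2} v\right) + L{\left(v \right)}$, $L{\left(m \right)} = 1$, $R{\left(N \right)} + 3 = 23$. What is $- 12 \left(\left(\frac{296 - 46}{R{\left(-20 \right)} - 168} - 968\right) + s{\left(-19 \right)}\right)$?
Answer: $\frac{58450242}{37} \approx 1.5797 \cdot 10^{6}$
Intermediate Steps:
$R{\left(N \right)} = 20$ ($R{\left(N \right)} = -3 + 23 = 20$)
$s{\left(v \right)} = 7 - v^{2} - v^{4}$ ($s{\left(v \right)} = 8 - \left(\left(v^{2} + v v^{2} v\right) + 1\right) = 8 - \left(\left(v^{2} + v^{3} v\right) + 1\right) = 8 - \left(\left(v^{2} + v^{4}\right) + 1\right) = 8 - \left(1 + v^{2} + v^{4}\right) = 7 - v^{2} - v^{4}$)
$- 12 \left(\left(\frac{296 - 46}{R{\left(-20 \right)} - 168} - 968\right) + s{\left(-19 \right)}\right) = - 12 \left(\left(\frac{296 - 46}{20 - 168} - 968\right) - 130675\right) = - 12 \left(\left(\frac{250}{-148} - 968\right) - 130675\right) = - 12 \left(\left(250 \left(- \frac{1}{148}\right) - 968\right) - 130675\right) = - 12 \left(\left(- \frac{125}{74} - 968\right) - 130675\right) = - 12 \left(- \frac{71757}{74} - 130675\right) = \left(-12\right) \left(- \frac{9741707}{74}\right) = \frac{58450242}{37}$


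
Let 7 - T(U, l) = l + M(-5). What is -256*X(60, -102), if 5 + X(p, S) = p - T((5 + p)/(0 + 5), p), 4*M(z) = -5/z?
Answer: -27712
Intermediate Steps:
M(z) = -5/(4*z) (M(z) = (-5/z)/4 = -5/(4*z))
T(U, l) = 27/4 - l (T(U, l) = 7 - (l - 5/4/(-5)) = 7 - (l - 5/4*(-⅕)) = 7 - (l + ¼) = 7 - (¼ + l) = 7 + (-¼ - l) = 27/4 - l)
X(p, S) = -47/4 + 2*p (X(p, S) = -5 + (p - (27/4 - p)) = -5 + (p + (-27/4 + p)) = -5 + (-27/4 + 2*p) = -47/4 + 2*p)
-256*X(60, -102) = -256*(-47/4 + 2*60) = -256*(-47/4 + 120) = -256*433/4 = -27712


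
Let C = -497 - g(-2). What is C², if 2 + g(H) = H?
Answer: 243049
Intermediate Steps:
g(H) = -2 + H
C = -493 (C = -497 - (-2 - 2) = -497 - 1*(-4) = -497 + 4 = -493)
C² = (-493)² = 243049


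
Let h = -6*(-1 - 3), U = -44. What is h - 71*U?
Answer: 3148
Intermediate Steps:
h = 24 (h = -6*(-4) = 24)
h - 71*U = 24 - 71*(-44) = 24 + 3124 = 3148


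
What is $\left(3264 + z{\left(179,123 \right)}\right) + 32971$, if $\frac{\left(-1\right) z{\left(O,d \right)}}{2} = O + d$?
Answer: $35631$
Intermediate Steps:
$z{\left(O,d \right)} = - 2 O - 2 d$ ($z{\left(O,d \right)} = - 2 \left(O + d\right) = - 2 O - 2 d$)
$\left(3264 + z{\left(179,123 \right)}\right) + 32971 = \left(3264 - 604\right) + 32971 = 2660 + 32971 = 35631$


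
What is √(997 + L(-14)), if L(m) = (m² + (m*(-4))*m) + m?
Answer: √395 ≈ 19.875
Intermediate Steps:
L(m) = m - 3*m² (L(m) = (m² + (-4*m)*m) + m = (m² - 4*m²) + m = -3*m² + m = m - 3*m²)
√(997 + L(-14)) = √(997 - 14*(1 - 3*(-14))) = √(997 - 14*(1 + 42)) = √(997 - 14*43) = √(997 - 602) = √395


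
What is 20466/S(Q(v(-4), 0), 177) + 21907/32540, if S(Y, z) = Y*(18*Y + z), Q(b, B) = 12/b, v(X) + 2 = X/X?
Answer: 18783781/423020 ≈ 44.404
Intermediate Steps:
v(X) = -1 (v(X) = -2 + X/X = -2 + 1 = -1)
S(Y, z) = Y*(z + 18*Y)
20466/S(Q(v(-4), 0), 177) + 21907/32540 = 20466/(((12/(-1))*(177 + 18*(12/(-1))))) + 21907/32540 = 20466/(((12*(-1))*(177 + 18*(12*(-1))))) + 21907*(1/32540) = 20466/((-12*(177 + 18*(-12)))) + 21907/32540 = 20466/((-12*(177 - 216))) + 21907/32540 = 20466/((-12*(-39))) + 21907/32540 = 20466/468 + 21907/32540 = 20466*(1/468) + 21907/32540 = 1137/26 + 21907/32540 = 18783781/423020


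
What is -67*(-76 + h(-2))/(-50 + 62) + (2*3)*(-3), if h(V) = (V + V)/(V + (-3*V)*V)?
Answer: 16999/42 ≈ 404.74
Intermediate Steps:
h(V) = 2*V/(V - 3*V**2) (h(V) = (2*V)/(V - 3*V**2) = 2*V/(V - 3*V**2))
-67*(-76 + h(-2))/(-50 + 62) + (2*3)*(-3) = -67*(-76 - 2/(-1 + 3*(-2)))/(-50 + 62) + (2*3)*(-3) = -67*(-76 - 2/(-1 - 6))/12 + 6*(-3) = -67*(-76 - 2/(-7))/12 - 18 = -67*(-76 - 2*(-1/7))/12 - 18 = -67*(-76 + 2/7)/12 - 18 = -(-35510)/(7*12) - 18 = -67*(-265/42) - 18 = 17755/42 - 18 = 16999/42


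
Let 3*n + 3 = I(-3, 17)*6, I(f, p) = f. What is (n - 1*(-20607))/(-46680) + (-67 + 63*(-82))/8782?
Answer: -10629641/10248594 ≈ -1.0372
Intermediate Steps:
n = -7 (n = -1 + (-3*6)/3 = -1 + (⅓)*(-18) = -1 - 6 = -7)
(n - 1*(-20607))/(-46680) + (-67 + 63*(-82))/8782 = (-7 - 1*(-20607))/(-46680) + (-67 + 63*(-82))/8782 = (-7 + 20607)*(-1/46680) + (-67 - 5166)*(1/8782) = 20600*(-1/46680) - 5233*1/8782 = -515/1167 - 5233/8782 = -10629641/10248594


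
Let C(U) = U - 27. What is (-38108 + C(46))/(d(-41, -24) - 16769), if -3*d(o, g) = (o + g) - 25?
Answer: 38089/16739 ≈ 2.2755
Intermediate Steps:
d(o, g) = 25/3 - g/3 - o/3 (d(o, g) = -((o + g) - 25)/3 = -((g + o) - 25)/3 = -(-25 + g + o)/3 = 25/3 - g/3 - o/3)
C(U) = -27 + U
(-38108 + C(46))/(d(-41, -24) - 16769) = (-38108 + (-27 + 46))/((25/3 - 1/3*(-24) - 1/3*(-41)) - 16769) = (-38108 + 19)/((25/3 + 8 + 41/3) - 16769) = -38089/(30 - 16769) = -38089/(-16739) = -38089*(-1/16739) = 38089/16739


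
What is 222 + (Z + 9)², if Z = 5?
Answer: 418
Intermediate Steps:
222 + (Z + 9)² = 222 + (5 + 9)² = 222 + 14² = 222 + 196 = 418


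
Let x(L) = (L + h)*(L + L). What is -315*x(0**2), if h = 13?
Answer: 0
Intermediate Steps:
x(L) = 2*L*(13 + L) (x(L) = (L + 13)*(L + L) = (13 + L)*(2*L) = 2*L*(13 + L))
-315*x(0**2) = -630*0**2*(13 + 0**2) = -630*0*(13 + 0) = -630*0*13 = -315*0 = 0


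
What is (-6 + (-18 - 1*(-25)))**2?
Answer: 1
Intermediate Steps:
(-6 + (-18 - 1*(-25)))**2 = (-6 + (-18 + 25))**2 = (-6 + 7)**2 = 1**2 = 1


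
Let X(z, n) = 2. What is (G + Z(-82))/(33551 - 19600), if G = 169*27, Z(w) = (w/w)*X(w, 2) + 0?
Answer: 4565/13951 ≈ 0.32722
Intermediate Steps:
Z(w) = 2 (Z(w) = (w/w)*2 + 0 = 1*2 + 0 = 2 + 0 = 2)
G = 4563
(G + Z(-82))/(33551 - 19600) = (4563 + 2)/(33551 - 19600) = 4565/13951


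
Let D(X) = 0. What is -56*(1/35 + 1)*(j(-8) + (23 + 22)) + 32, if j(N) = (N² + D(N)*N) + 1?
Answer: -6304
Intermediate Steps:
j(N) = 1 + N² (j(N) = (N² + 0*N) + 1 = (N² + 0) + 1 = N² + 1 = 1 + N²)
-56*(1/35 + 1)*(j(-8) + (23 + 22)) + 32 = -56*(1/35 + 1)*((1 + (-8)²) + (23 + 22)) + 32 = -56*(1/35 + 1)*((1 + 64) + 45) + 32 = -288*(65 + 45)/5 + 32 = -288*110/5 + 32 = -56*792/7 + 32 = -6336 + 32 = -6304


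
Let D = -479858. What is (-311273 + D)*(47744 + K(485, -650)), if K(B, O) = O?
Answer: -37257523314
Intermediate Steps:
(-311273 + D)*(47744 + K(485, -650)) = (-311273 - 479858)*(47744 - 650) = -791131*47094 = -37257523314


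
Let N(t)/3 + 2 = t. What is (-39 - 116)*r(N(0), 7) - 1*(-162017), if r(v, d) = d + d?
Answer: 159847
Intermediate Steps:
N(t) = -6 + 3*t
r(v, d) = 2*d
(-39 - 116)*r(N(0), 7) - 1*(-162017) = (-39 - 116)*(2*7) - 1*(-162017) = -155*14 + 162017 = -2170 + 162017 = 159847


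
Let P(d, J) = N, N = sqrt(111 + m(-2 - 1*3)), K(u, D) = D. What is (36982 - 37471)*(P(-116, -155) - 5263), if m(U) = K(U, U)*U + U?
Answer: 2573607 - 489*sqrt(131) ≈ 2.5680e+6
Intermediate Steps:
m(U) = U + U**2 (m(U) = U*U + U = U**2 + U = U + U**2)
N = sqrt(131) (N = sqrt(111 + (-2 - 1*3)*(1 + (-2 - 1*3))) = sqrt(111 + (-2 - 3)*(1 + (-2 - 3))) = sqrt(111 - 5*(1 - 5)) = sqrt(111 - 5*(-4)) = sqrt(111 + 20) = sqrt(131) ≈ 11.446)
P(d, J) = sqrt(131)
(36982 - 37471)*(P(-116, -155) - 5263) = (36982 - 37471)*(sqrt(131) - 5263) = -489*(-5263 + sqrt(131)) = 2573607 - 489*sqrt(131)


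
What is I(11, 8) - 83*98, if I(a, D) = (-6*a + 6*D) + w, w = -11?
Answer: -8163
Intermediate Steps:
I(a, D) = -11 - 6*a + 6*D (I(a, D) = (-6*a + 6*D) - 11 = -11 - 6*a + 6*D)
I(11, 8) - 83*98 = (-11 - 6*11 + 6*8) - 83*98 = (-11 - 66 + 48) - 8134 = -29 - 8134 = -8163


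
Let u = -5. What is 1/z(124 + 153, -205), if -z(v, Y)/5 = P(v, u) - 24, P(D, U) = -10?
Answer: 1/170 ≈ 0.0058824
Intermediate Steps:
z(v, Y) = 170 (z(v, Y) = -5*(-10 - 24) = -5*(-34) = 170)
1/z(124 + 153, -205) = 1/170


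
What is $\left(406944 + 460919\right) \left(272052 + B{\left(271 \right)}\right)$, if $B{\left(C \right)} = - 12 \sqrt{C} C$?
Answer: $236103864876 - 2822290476 \sqrt{271} \approx 1.8964 \cdot 10^{11}$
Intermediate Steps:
$B{\left(C \right)} = - 12 C^{\frac{3}{2}}$
$\left(406944 + 460919\right) \left(272052 + B{\left(271 \right)}\right) = \left(406944 + 460919\right) \left(272052 - 12 \cdot 271^{\frac{3}{2}}\right) = 867863 \left(272052 - 12 \cdot 271 \sqrt{271}\right) = 867863 \left(272052 - 3252 \sqrt{271}\right) = 236103864876 - 2822290476 \sqrt{271}$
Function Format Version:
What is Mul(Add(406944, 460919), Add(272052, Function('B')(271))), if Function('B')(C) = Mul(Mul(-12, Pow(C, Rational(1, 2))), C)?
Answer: Add(236103864876, Mul(-2822290476, Pow(271, Rational(1, 2)))) ≈ 1.8964e+11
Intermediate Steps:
Function('B')(C) = Mul(-12, Pow(C, Rational(3, 2)))
Mul(Add(406944, 460919), Add(272052, Function('B')(271))) = Mul(Add(406944, 460919), Add(272052, Mul(-12, Pow(271, Rational(3, 2))))) = Mul(867863, Add(272052, Mul(-12, Mul(271, Pow(271, Rational(1, 2)))))) = Mul(867863, Add(272052, Mul(-3252, Pow(271, Rational(1, 2))))) = Add(236103864876, Mul(-2822290476, Pow(271, Rational(1, 2))))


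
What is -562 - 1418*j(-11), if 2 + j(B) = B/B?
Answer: 856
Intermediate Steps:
j(B) = -1 (j(B) = -2 + B/B = -2 + 1 = -1)
-562 - 1418*j(-11) = -562 - 1418*(-1) = -562 + 1418 = 856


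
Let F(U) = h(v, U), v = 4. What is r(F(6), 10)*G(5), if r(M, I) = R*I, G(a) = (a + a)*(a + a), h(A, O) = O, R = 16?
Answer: 16000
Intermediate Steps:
F(U) = U
G(a) = 4*a² (G(a) = (2*a)*(2*a) = 4*a²)
r(M, I) = 16*I
r(F(6), 10)*G(5) = (16*10)*(4*5²) = 160*(4*25) = 160*100 = 16000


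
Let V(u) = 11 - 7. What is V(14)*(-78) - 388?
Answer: -700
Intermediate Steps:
V(u) = 4
V(14)*(-78) - 388 = 4*(-78) - 388 = -312 - 388 = -700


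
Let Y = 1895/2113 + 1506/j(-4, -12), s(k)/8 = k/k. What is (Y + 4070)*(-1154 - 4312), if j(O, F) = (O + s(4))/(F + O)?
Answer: 22557673662/2113 ≈ 1.0676e+7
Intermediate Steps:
s(k) = 8 (s(k) = 8*(k/k) = 8*1 = 8)
j(O, F) = (8 + O)/(F + O) (j(O, F) = (O + 8)/(F + O) = (8 + O)/(F + O))
Y = -12726817/2113 (Y = 1895/2113 + 1506/(((8 - 4)/(-12 - 4))) = 1895*(1/2113) + 1506/((4/(-16))) = 1895/2113 + 1506/((-1/16*4)) = 1895/2113 + 1506/(-¼) = 1895/2113 + 1506*(-4) = 1895/2113 - 6024 = -12726817/2113 ≈ -6023.1)
(Y + 4070)*(-1154 - 4312) = (-12726817/2113 + 4070)*(-1154 - 4312) = -4126907/2113*(-5466) = 22557673662/2113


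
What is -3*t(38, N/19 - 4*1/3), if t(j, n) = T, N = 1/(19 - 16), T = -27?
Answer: 81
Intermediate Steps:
N = ⅓ (N = 1/3 = ⅓ ≈ 0.33333)
t(j, n) = -27
-3*t(38, N/19 - 4*1/3) = -3*(-27) = 81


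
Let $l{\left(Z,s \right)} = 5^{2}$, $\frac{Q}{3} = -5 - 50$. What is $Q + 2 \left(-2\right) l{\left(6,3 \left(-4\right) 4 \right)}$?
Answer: $-265$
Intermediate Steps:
$Q = -165$ ($Q = 3 \left(-5 - 50\right) = 3 \left(-55\right) = -165$)
$l{\left(Z,s \right)} = 25$
$Q + 2 \left(-2\right) l{\left(6,3 \left(-4\right) 4 \right)} = -165 + 2 \left(-2\right) 25 = -165 - 100 = -265$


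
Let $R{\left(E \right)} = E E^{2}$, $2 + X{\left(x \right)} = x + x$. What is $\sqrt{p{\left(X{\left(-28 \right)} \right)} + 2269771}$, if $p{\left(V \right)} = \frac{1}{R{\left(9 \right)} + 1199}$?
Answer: $\frac{\sqrt{2109289111698}}{964} \approx 1506.6$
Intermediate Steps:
$X{\left(x \right)} = -2 + 2 x$ ($X{\left(x \right)} = -2 + \left(x + x\right) = -2 + 2 x$)
$R{\left(E \right)} = E^{3}$
$p{\left(V \right)} = \frac{1}{1928}$ ($p{\left(V \right)} = \frac{1}{9^{3} + 1199} = \frac{1}{729 + 1199} = \frac{1}{1928}$)
$\sqrt{p{\left(X{\left(-28 \right)} \right)} + 2269771} = \sqrt{\frac{1}{1928} + 2269771} = \sqrt{\frac{4376118489}{1928}} = \frac{\sqrt{2109289111698}}{964}$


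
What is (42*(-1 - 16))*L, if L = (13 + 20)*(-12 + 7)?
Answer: 117810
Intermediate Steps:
L = -165 (L = 33*(-5) = -165)
(42*(-1 - 16))*L = (42*(-1 - 16))*(-165) = (42*(-17))*(-165) = -714*(-165) = 117810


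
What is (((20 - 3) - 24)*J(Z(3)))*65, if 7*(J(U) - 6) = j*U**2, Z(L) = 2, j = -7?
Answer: -910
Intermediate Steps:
J(U) = 6 - U**2 (J(U) = 6 + (-7*U**2)/7 = 6 - U**2)
(((20 - 3) - 24)*J(Z(3)))*65 = (((20 - 3) - 24)*(6 - 1*2**2))*65 = ((17 - 24)*(6 - 1*4))*65 = -7*(6 - 4)*65 = -7*2*65 = -14*65 = -910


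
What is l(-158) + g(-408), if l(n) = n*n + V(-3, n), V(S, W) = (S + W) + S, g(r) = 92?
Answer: 24892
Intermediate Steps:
V(S, W) = W + 2*S
l(n) = -6 + n + n**2 (l(n) = n*n + (n + 2*(-3)) = n**2 + (n - 6) = n**2 + (-6 + n) = -6 + n + n**2)
l(-158) + g(-408) = (-6 - 158 + (-158)**2) + 92 = (-6 - 158 + 24964) + 92 = 24800 + 92 = 24892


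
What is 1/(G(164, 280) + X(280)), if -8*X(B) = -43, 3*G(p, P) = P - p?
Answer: 24/1057 ≈ 0.022706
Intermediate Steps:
G(p, P) = -p/3 + P/3 (G(p, P) = (P - p)/3 = -p/3 + P/3)
X(B) = 43/8 (X(B) = -⅛*(-43) = 43/8)
1/(G(164, 280) + X(280)) = 1/((-⅓*164 + (⅓)*280) + 43/8) = 1/((-164/3 + 280/3) + 43/8) = 1/(116/3 + 43/8) = 1/(1057/24) = 24/1057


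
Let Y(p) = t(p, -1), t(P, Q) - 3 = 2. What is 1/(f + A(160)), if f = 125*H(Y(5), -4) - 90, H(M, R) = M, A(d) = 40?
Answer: 1/575 ≈ 0.0017391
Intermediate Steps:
t(P, Q) = 5 (t(P, Q) = 3 + 2 = 5)
Y(p) = 5
f = 535 (f = 125*5 - 90 = 625 - 90 = 535)
1/(f + A(160)) = 1/(535 + 40) = 1/575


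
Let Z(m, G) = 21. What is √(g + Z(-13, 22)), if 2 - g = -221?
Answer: 2*√61 ≈ 15.620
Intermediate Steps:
g = 223 (g = 2 - 1*(-221) = 2 + 221 = 223)
√(g + Z(-13, 22)) = √(223 + 21) = √244 = 2*√61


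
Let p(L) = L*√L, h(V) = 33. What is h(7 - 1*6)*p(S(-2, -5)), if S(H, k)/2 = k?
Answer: -330*I*√10 ≈ -1043.6*I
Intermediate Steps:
S(H, k) = 2*k
p(L) = L^(3/2)
h(7 - 1*6)*p(S(-2, -5)) = 33*(2*(-5))^(3/2) = 33*(-10)^(3/2) = 33*(-10*I*√10) = -330*I*√10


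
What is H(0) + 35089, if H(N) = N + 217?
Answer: 35306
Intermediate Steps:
H(N) = 217 + N
H(0) + 35089 = (217 + 0) + 35089 = 217 + 35089 = 35306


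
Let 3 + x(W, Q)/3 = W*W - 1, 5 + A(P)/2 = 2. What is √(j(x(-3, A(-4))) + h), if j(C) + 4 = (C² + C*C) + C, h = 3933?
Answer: 13*√26 ≈ 66.287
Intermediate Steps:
A(P) = -6 (A(P) = -10 + 2*2 = -10 + 4 = -6)
x(W, Q) = -12 + 3*W² (x(W, Q) = -9 + 3*(W*W - 1) = -9 + 3*(W² - 1) = -9 + 3*(-1 + W²) = -9 + (-3 + 3*W²) = -12 + 3*W²)
j(C) = -4 + C + 2*C² (j(C) = -4 + ((C² + C*C) + C) = -4 + ((C² + C²) + C) = -4 + (2*C² + C) = -4 + (C + 2*C²) = -4 + C + 2*C²)
√(j(x(-3, A(-4))) + h) = √((-4 + (-12 + 3*(-3)²) + 2*(-12 + 3*(-3)²)²) + 3933) = √((-4 + (-12 + 3*9) + 2*(-12 + 3*9)²) + 3933) = √((-4 + (-12 + 27) + 2*(-12 + 27)²) + 3933) = √((-4 + 15 + 2*15²) + 3933) = √((-4 + 15 + 2*225) + 3933) = √((-4 + 15 + 450) + 3933) = √(461 + 3933) = √4394 = 13*√26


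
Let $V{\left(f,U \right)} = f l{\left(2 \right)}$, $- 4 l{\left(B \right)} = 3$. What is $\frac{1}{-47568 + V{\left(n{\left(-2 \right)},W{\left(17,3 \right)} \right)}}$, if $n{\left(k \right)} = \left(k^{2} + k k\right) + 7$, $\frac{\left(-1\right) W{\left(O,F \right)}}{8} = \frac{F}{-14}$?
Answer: $- \frac{4}{190317} \approx -2.1018 \cdot 10^{-5}$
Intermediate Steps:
$W{\left(O,F \right)} = \frac{4 F}{7}$ ($W{\left(O,F \right)} = - 8 \frac{F}{-14} = - 8 F \left(- \frac{1}{14}\right) = - 8 \left(- \frac{F}{14}\right) = \frac{4 F}{7}$)
$l{\left(B \right)} = - \frac{3}{4}$ ($l{\left(B \right)} = \left(- \frac{1}{4}\right) 3 = - \frac{3}{4}$)
$n{\left(k \right)} = 7 + 2 k^{2}$ ($n{\left(k \right)} = \left(k^{2} + k^{2}\right) + 7 = 2 k^{2} + 7 = 7 + 2 k^{2}$)
$V{\left(f,U \right)} = - \frac{3 f}{4}$ ($V{\left(f,U \right)} = f \left(- \frac{3}{4}\right) = - \frac{3 f}{4}$)
$\frac{1}{-47568 + V{\left(n{\left(-2 \right)},W{\left(17,3 \right)} \right)}} = \frac{1}{-47568 - \frac{3 \left(7 + 2 \left(-2\right)^{2}\right)}{4}} = \frac{1}{-47568 - \frac{3 \left(7 + 2 \cdot 4\right)}{4}} = \frac{1}{-47568 - \frac{3 \left(7 + 8\right)}{4}} = \frac{1}{-47568 - \frac{45}{4}} = \frac{1}{- \frac{190317}{4}} = - \frac{4}{190317}$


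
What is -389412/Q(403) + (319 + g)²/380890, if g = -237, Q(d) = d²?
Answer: -1795501202/754389805 ≈ -2.3801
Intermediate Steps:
-389412/Q(403) + (319 + g)²/380890 = -389412/(403²) + (319 - 237)²/380890 = -389412/162409 + 82²*(1/380890) = -389412*1/162409 + 6724*(1/380890) = -389412/162409 + 82/4645 = -1795501202/754389805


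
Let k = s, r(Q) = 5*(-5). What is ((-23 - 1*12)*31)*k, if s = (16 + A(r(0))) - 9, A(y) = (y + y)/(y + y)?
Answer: -8680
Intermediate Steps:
r(Q) = -25
A(y) = 1 (A(y) = (2*y)/((2*y)) = (2*y)*(1/(2*y)) = 1)
s = 8 (s = (16 + 1) - 9 = 17 - 9 = 8)
k = 8
((-23 - 1*12)*31)*k = ((-23 - 1*12)*31)*8 = ((-23 - 12)*31)*8 = -35*31*8 = -1085*8 = -8680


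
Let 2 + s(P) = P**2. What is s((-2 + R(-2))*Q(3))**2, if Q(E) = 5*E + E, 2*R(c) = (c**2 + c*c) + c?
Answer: 103684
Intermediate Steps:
R(c) = c**2 + c/2 (R(c) = ((c**2 + c*c) + c)/2 = ((c**2 + c**2) + c)/2 = (2*c**2 + c)/2 = (c + 2*c**2)/2 = c**2 + c/2)
Q(E) = 6*E
s(P) = -2 + P**2
s((-2 + R(-2))*Q(3))**2 = (-2 + ((-2 - 2*(1/2 - 2))*(6*3))**2)**2 = (-2 + ((-2 - 2*(-3/2))*18)**2)**2 = (-2 + ((-2 + 3)*18)**2)**2 = (-2 + (1*18)**2)**2 = (-2 + 18**2)**2 = (-2 + 324)**2 = 322**2 = 103684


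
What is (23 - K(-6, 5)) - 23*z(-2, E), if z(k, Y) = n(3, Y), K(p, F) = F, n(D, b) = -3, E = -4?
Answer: 87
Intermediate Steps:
z(k, Y) = -3
(23 - K(-6, 5)) - 23*z(-2, E) = (23 - 1*5) - 23*(-3) = (23 - 5) + 69 = 18 + 69 = 87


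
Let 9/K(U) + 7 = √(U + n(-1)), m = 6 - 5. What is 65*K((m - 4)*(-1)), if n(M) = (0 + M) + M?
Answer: -195/2 ≈ -97.500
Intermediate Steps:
n(M) = 2*M (n(M) = M + M = 2*M)
m = 1
K(U) = 9/(-7 + √(-2 + U)) (K(U) = 9/(-7 + √(U + 2*(-1))) = 9/(-7 + √(U - 2)) = 9/(-7 + √(-2 + U)))
65*K((m - 4)*(-1)) = 65*(9/(-7 + √(-2 + (1 - 4)*(-1)))) = 65*(9/(-7 + √(-2 - 3*(-1)))) = 65*(9/(-7 + √(-2 + 3))) = 65*(9/(-7 + √1)) = 65*(9/(-7 + 1)) = 65*(9/(-6)) = 65*(9*(-⅙)) = 65*(-3/2) = -195/2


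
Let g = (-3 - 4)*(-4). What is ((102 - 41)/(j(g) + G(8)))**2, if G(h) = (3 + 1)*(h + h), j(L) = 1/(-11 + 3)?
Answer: 238144/261121 ≈ 0.91201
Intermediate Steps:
g = 28 (g = -7*(-4) = 28)
j(L) = -1/8 (j(L) = 1/(-8) = -1/8)
G(h) = 8*h (G(h) = 4*(2*h) = 8*h)
((102 - 41)/(j(g) + G(8)))**2 = ((102 - 41)/(-1/8 + 8*8))**2 = (61/(-1/8 + 64))**2 = (61/(511/8))**2 = (61*(8/511))**2 = (488/511)**2 = 238144/261121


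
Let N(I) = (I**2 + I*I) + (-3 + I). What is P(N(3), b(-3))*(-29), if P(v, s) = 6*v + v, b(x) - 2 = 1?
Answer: -3654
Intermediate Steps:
b(x) = 3 (b(x) = 2 + 1 = 3)
N(I) = -3 + I + 2*I**2 (N(I) = (I**2 + I**2) + (-3 + I) = 2*I**2 + (-3 + I) = -3 + I + 2*I**2)
P(v, s) = 7*v
P(N(3), b(-3))*(-29) = (7*(-3 + 3 + 2*3**2))*(-29) = (7*(-3 + 3 + 2*9))*(-29) = (7*(-3 + 3 + 18))*(-29) = (7*18)*(-29) = 126*(-29) = -3654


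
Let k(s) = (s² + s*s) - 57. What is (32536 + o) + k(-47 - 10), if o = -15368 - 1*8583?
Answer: 15026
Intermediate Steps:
k(s) = -57 + 2*s² (k(s) = (s² + s²) - 57 = 2*s² - 57 = -57 + 2*s²)
o = -23951 (o = -15368 - 8583 = -23951)
(32536 + o) + k(-47 - 10) = (32536 - 23951) + (-57 + 2*(-47 - 10)²) = 8585 + (-57 + 2*(-57)²) = 8585 + (-57 + 2*3249) = 8585 + (-57 + 6498) = 8585 + 6441 = 15026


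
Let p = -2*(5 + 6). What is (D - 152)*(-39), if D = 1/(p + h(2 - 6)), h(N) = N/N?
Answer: 41509/7 ≈ 5929.9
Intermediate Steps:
p = -22 (p = -2*11 = -22)
h(N) = 1
D = -1/21 (D = 1/(-22 + 1) = 1/(-21) = -1/21 ≈ -0.047619)
(D - 152)*(-39) = (-1/21 - 152)*(-39) = -3193/21*(-39) = 41509/7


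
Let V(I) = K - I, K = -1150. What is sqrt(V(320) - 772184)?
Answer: I*sqrt(773654) ≈ 879.58*I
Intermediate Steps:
V(I) = -1150 - I
sqrt(V(320) - 772184) = sqrt((-1150 - 1*320) - 772184) = sqrt((-1150 - 320) - 772184) = sqrt(-1470 - 772184) = sqrt(-773654) = I*sqrt(773654)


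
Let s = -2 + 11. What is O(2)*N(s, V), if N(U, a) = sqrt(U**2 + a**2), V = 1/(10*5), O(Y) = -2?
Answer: -sqrt(202501)/25 ≈ -18.000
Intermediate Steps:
V = 1/50 ≈ 0.020000
s = 9
O(2)*N(s, V) = -2*sqrt(9**2 + (1/50)**2) = -2*sqrt(81 + 1/2500) = -sqrt(202501)/25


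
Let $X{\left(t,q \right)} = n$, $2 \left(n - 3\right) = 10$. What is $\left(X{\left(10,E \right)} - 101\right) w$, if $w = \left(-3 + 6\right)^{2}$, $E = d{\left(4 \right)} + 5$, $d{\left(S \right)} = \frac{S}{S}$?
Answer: $-837$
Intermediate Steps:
$d{\left(S \right)} = 1$
$E = 6$ ($E = 1 + 5 = 6$)
$n = 8$ ($n = 3 + \frac{1}{2} \cdot 10 = 3 + 5 = 8$)
$X{\left(t,q \right)} = 8$
$w = 9$ ($w = 3^{2} = 9$)
$\left(X{\left(10,E \right)} - 101\right) w = \left(8 - 101\right) 9 = \left(-93\right) 9 = -837$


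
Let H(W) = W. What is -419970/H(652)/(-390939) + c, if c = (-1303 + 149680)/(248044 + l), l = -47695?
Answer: 2105793593527/2837077943754 ≈ 0.74224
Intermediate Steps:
c = 49459/66783 (c = (-1303 + 149680)/(248044 - 47695) = 148377/200349 = 148377*(1/200349) = 49459/66783 ≈ 0.74059)
-419970/H(652)/(-390939) + c = -419970/652/(-390939) + 49459/66783 = -419970*1/652*(-1/390939) + 49459/66783 = -209985/326*(-1/390939) + 49459/66783 = 69995/42482038 + 49459/66783 = 2105793593527/2837077943754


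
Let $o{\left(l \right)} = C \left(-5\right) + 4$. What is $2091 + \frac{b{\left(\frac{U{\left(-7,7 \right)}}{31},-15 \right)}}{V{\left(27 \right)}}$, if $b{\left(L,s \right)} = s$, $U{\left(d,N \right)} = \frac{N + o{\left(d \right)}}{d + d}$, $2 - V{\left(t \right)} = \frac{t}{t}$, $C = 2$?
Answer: $2076$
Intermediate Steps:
$o{\left(l \right)} = -6$ ($o{\left(l \right)} = 2 \left(-5\right) + 4 = -10 + 4 = -6$)
$V{\left(t \right)} = 1$ ($V{\left(t \right)} = 2 - \frac{t}{t} = 2 - 1 = 1$)
$U{\left(d,N \right)} = \frac{-6 + N}{2 d}$ ($U{\left(d,N \right)} = \frac{N - 6}{d + d} = \frac{-6 + N}{2 d}$)
$2091 + \frac{b{\left(\frac{U{\left(-7,7 \right)}}{31},-15 \right)}}{V{\left(27 \right)}} = 2091 - \frac{15}{1} = 2091 - 15 = 2076$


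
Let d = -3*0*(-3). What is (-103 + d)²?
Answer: 10609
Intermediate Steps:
d = 0 (d = 0*(-3) = 0)
(-103 + d)² = (-103 + 0)² = (-103)² = 10609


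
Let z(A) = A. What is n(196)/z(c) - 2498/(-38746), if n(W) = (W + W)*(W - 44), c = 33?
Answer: 1154362049/639309 ≈ 1805.6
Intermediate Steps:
n(W) = 2*W*(-44 + W) (n(W) = (2*W)*(-44 + W) = 2*W*(-44 + W))
n(196)/z(c) - 2498/(-38746) = (2*196*(-44 + 196))/33 - 2498/(-38746) = (2*196*152)*(1/33) - 2498*(-1/38746) = 59584*(1/33) + 1249/19373 = 59584/33 + 1249/19373 = 1154362049/639309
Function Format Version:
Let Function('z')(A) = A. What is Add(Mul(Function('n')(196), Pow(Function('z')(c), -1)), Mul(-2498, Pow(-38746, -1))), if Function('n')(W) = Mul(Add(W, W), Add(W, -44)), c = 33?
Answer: Rational(1154362049, 639309) ≈ 1805.6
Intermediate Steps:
Function('n')(W) = Mul(2, W, Add(-44, W)) (Function('n')(W) = Mul(Mul(2, W), Add(-44, W)) = Mul(2, W, Add(-44, W)))
Add(Mul(Function('n')(196), Pow(Function('z')(c), -1)), Mul(-2498, Pow(-38746, -1))) = Add(Mul(Mul(2, 196, Add(-44, 196)), Pow(33, -1)), Mul(-2498, Pow(-38746, -1))) = Add(Mul(Mul(2, 196, 152), Rational(1, 33)), Mul(-2498, Rational(-1, 38746))) = Add(Mul(59584, Rational(1, 33)), Rational(1249, 19373)) = Add(Rational(59584, 33), Rational(1249, 19373)) = Rational(1154362049, 639309)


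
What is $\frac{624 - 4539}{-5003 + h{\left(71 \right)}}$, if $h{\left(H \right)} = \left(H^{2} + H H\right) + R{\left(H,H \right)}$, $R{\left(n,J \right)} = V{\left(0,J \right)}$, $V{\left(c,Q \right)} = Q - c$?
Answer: $- \frac{783}{1030} \approx -0.76019$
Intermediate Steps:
$R{\left(n,J \right)} = J$ ($R{\left(n,J \right)} = J - 0 = J + 0 = J$)
$h{\left(H \right)} = H + 2 H^{2}$ ($h{\left(H \right)} = \left(H^{2} + H H\right) + H = \left(H^{2} + H^{2}\right) + H = 2 H^{2} + H = H + 2 H^{2}$)
$\frac{624 - 4539}{-5003 + h{\left(71 \right)}} = \frac{624 - 4539}{-5003 + 71 \left(1 + 2 \cdot 71\right)} = - \frac{3915}{-5003 + 71 \left(1 + 142\right)} = - \frac{3915}{-5003 + 71 \cdot 143} = - \frac{3915}{-5003 + 10153} = - \frac{3915}{5150} = \left(-3915\right) \frac{1}{5150} = - \frac{783}{1030}$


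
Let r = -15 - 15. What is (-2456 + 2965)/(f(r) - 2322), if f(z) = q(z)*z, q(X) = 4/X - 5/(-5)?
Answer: -509/2348 ≈ -0.21678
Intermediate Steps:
q(X) = 1 + 4/X (q(X) = 4/X - 5*(-⅕) = 4/X + 1 = 1 + 4/X)
r = -30
f(z) = 4 + z (f(z) = ((4 + z)/z)*z = 4 + z)
(-2456 + 2965)/(f(r) - 2322) = (-2456 + 2965)/((4 - 30) - 2322) = 509/(-26 - 2322) = 509/(-2348) = 509*(-1/2348) = -509/2348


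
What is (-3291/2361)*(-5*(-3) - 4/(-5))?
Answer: -86663/3935 ≈ -22.024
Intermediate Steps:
(-3291/2361)*(-5*(-3) - 4/(-5)) = (-3291*1/2361)*(15 - 4*(-⅕)) = -1097*(15 + ⅘)/787 = -1097/787*79/5 = -86663/3935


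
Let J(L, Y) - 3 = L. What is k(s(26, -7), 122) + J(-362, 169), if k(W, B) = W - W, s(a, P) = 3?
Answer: -359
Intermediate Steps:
J(L, Y) = 3 + L
k(W, B) = 0
k(s(26, -7), 122) + J(-362, 169) = 0 + (3 - 362) = 0 - 359 = -359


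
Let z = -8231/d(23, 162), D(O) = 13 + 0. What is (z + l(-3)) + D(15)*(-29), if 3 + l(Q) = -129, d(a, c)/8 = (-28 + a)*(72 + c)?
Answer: -4756009/9360 ≈ -508.12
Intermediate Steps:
d(a, c) = 8*(-28 + a)*(72 + c) (d(a, c) = 8*((-28 + a)*(72 + c)) = 8*(-28 + a)*(72 + c))
D(O) = 13
z = 8231/9360 (z = -8231/(-16128 - 224*162 + 576*23 + 8*23*162) = -8231/(-16128 - 36288 + 13248 + 29808) = -8231/(-9360) = -8231*(-1/9360) = 8231/9360 ≈ 0.87938)
l(Q) = -132 (l(Q) = -3 - 129 = -132)
(z + l(-3)) + D(15)*(-29) = (8231/9360 - 132) + 13*(-29) = -1227289/9360 - 377 = -4756009/9360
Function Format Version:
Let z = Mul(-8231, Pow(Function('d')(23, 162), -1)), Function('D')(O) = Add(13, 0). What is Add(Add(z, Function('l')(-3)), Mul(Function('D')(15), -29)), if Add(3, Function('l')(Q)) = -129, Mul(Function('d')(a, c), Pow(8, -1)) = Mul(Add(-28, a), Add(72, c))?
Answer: Rational(-4756009, 9360) ≈ -508.12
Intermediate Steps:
Function('d')(a, c) = Mul(8, Add(-28, a), Add(72, c)) (Function('d')(a, c) = Mul(8, Mul(Add(-28, a), Add(72, c))) = Mul(8, Add(-28, a), Add(72, c)))
Function('D')(O) = 13
z = Rational(8231, 9360) (z = Mul(-8231, Pow(Add(-16128, Mul(-224, 162), Mul(576, 23), Mul(8, 23, 162)), -1)) = Mul(-8231, Pow(Add(-16128, -36288, 13248, 29808), -1)) = Mul(-8231, Pow(-9360, -1)) = Mul(-8231, Rational(-1, 9360)) = Rational(8231, 9360) ≈ 0.87938)
Function('l')(Q) = -132 (Function('l')(Q) = Add(-3, -129) = -132)
Add(Add(z, Function('l')(-3)), Mul(Function('D')(15), -29)) = Add(Add(Rational(8231, 9360), -132), Mul(13, -29)) = Add(Rational(-1227289, 9360), -377) = Rational(-4756009, 9360)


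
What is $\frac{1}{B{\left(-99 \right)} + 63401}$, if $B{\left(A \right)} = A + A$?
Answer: $\frac{1}{63203} \approx 1.5822 \cdot 10^{-5}$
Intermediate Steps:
$B{\left(A \right)} = 2 A$
$\frac{1}{B{\left(-99 \right)} + 63401} = \frac{1}{2 \left(-99\right) + 63401} = \frac{1}{-198 + 63401} = \frac{1}{63203}$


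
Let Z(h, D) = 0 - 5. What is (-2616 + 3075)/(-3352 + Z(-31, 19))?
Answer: -51/373 ≈ -0.13673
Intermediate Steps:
Z(h, D) = -5
(-2616 + 3075)/(-3352 + Z(-31, 19)) = (-2616 + 3075)/(-3352 - 5) = 459/(-3357) = 459*(-1/3357) = -51/373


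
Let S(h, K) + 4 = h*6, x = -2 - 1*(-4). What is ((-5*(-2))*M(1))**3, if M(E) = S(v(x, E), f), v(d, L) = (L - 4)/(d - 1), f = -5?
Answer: -10648000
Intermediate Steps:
x = 2 (x = -2 + 4 = 2)
v(d, L) = (-4 + L)/(-1 + d)
S(h, K) = -4 + 6*h (S(h, K) = -4 + h*6 = -4 + 6*h)
M(E) = -28 + 6*E (M(E) = -4 + 6*((-4 + E)/(-1 + 2)) = -4 + 6*((-4 + E)/1) = -4 + 6*(1*(-4 + E)) = -4 + 6*(-4 + E) = -4 + (-24 + 6*E) = -28 + 6*E)
((-5*(-2))*M(1))**3 = ((-5*(-2))*(-28 + 6*1))**3 = (10*(-28 + 6))**3 = (10*(-22))**3 = (-220)**3 = -10648000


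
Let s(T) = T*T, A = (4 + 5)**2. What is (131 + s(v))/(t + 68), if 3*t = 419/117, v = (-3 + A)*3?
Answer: 19265337/24287 ≈ 793.24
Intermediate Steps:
A = 81 (A = 9**2 = 81)
v = 234 (v = (-3 + 81)*3 = 78*3 = 234)
t = 419/351 (t = (419/117)/3 = (419*(1/117))/3 = (1/3)*(419/117) = 419/351 ≈ 1.1937)
s(T) = T**2
(131 + s(v))/(t + 68) = (131 + 234**2)/(419/351 + 68) = (131 + 54756)/(24287/351) = 54887*(351/24287) = 19265337/24287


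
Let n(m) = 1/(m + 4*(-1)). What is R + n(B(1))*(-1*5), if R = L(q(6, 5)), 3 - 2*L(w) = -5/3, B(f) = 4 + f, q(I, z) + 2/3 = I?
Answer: -8/3 ≈ -2.6667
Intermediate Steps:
q(I, z) = -2/3 + I
L(w) = 7/3 (L(w) = 3/2 - (-5)/(2*3) = 3/2 - 1/2*(-5/3) = 3/2 + 5/6 = 7/3)
n(m) = 1/(-4 + m) (n(m) = 1/(m - 4) = 1/(-4 + m))
R = 7/3 ≈ 2.3333
R + n(B(1))*(-1*5) = 7/3 + (-1*5)/(-4 + (4 + 1)) = 7/3 - 5/(-4 + 5) = 7/3 - 5/1 = 7/3 + 1*(-5) = 7/3 - 5 = -8/3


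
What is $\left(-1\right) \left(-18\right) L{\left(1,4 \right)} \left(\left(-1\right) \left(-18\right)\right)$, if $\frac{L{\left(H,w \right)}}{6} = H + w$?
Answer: $9720$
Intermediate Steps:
$L{\left(H,w \right)} = 6 H + 6 w$ ($L{\left(H,w \right)} = 6 \left(H + w\right) = 6 H + 6 w$)
$\left(-1\right) \left(-18\right) L{\left(1,4 \right)} \left(\left(-1\right) \left(-18\right)\right) = \left(-1\right) \left(-18\right) \left(6 \cdot 1 + 6 \cdot 4\right) \left(\left(-1\right) \left(-18\right)\right) = 18 \left(6 + 24\right) 18 = 18 \cdot 30 \cdot 18 = 540 \cdot 18 = 9720$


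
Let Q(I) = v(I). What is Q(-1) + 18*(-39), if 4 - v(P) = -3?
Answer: -695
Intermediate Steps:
v(P) = 7 (v(P) = 4 - 1*(-3) = 4 + 3 = 7)
Q(I) = 7
Q(-1) + 18*(-39) = 7 + 18*(-39) = 7 - 702 = -695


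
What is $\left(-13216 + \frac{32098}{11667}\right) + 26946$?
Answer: $\frac{160220008}{11667} \approx 13733.0$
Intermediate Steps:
$\left(-13216 + \frac{32098}{11667}\right) + 26946 = - \frac{154158974}{11667} + 26946 = \frac{160220008}{11667}$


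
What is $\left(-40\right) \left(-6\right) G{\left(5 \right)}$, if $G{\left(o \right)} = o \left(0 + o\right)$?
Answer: $6000$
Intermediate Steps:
$G{\left(o \right)} = o^{2}$ ($G{\left(o \right)} = o o = o^{2}$)
$\left(-40\right) \left(-6\right) G{\left(5 \right)} = \left(-40\right) \left(-6\right) 5^{2} = 240 \cdot 25 = 6000$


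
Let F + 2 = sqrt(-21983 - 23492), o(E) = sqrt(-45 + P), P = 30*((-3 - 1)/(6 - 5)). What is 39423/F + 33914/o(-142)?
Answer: (-6504795*I + 67828*sqrt(165) - 169570*I*sqrt(300135))/(165*(2*I + 5*sqrt(1819))) ≈ -1.7337 - 2825.1*I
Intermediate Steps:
P = -120 (P = 30*(-4/1) = 30*(-4*1) = 30*(-4) = -120)
o(E) = I*sqrt(165) (o(E) = sqrt(-45 - 120) = sqrt(-165) = I*sqrt(165))
F = -2 + 5*I*sqrt(1819) (F = -2 + sqrt(-21983 - 23492) = -2 + sqrt(-45475) = -2 + 5*I*sqrt(1819) ≈ -2.0 + 213.25*I)
39423/F + 33914/o(-142) = 39423/(-2 + 5*I*sqrt(1819)) + 33914/((I*sqrt(165))) = 39423/(-2 + 5*I*sqrt(1819)) + 33914*(-I*sqrt(165)/165) = 39423/(-2 + 5*I*sqrt(1819)) - 33914*I*sqrt(165)/165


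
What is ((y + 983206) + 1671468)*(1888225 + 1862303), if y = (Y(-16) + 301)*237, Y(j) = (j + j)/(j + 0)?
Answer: 10225758334080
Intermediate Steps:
Y(j) = 2 (Y(j) = (2*j)/j = 2)
y = 71811 (y = (2 + 301)*237 = 303*237 = 71811)
((y + 983206) + 1671468)*(1888225 + 1862303) = ((71811 + 983206) + 1671468)*(1888225 + 1862303) = (1055017 + 1671468)*3750528 = 2726485*3750528 = 10225758334080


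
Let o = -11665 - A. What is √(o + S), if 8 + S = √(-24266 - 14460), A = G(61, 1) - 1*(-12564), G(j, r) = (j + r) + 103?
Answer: √(-24402 + 17*I*√134) ≈ 0.6299 + 156.21*I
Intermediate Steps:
G(j, r) = 103 + j + r
A = 12729 (A = (103 + 61 + 1) - 1*(-12564) = 165 + 12564 = 12729)
S = -8 + 17*I*√134 (S = -8 + √(-24266 - 14460) = -8 + √(-38726) = -8 + 17*I*√134 ≈ -8.0 + 196.79*I)
o = -24394 (o = -11665 - 1*12729 = -11665 - 12729 = -24394)
√(o + S) = √(-24394 + (-8 + 17*I*√134)) = √(-24402 + 17*I*√134)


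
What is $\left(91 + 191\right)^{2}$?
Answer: $79524$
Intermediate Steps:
$\left(91 + 191\right)^{2} = 282^{2} = 79524$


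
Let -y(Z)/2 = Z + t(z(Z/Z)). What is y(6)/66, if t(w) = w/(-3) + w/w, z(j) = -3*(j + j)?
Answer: -3/11 ≈ -0.27273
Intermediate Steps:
z(j) = -6*j
t(w) = 1 - w/3 (t(w) = w*(-⅓) + 1 = -w/3 + 1 = 1 - w/3)
y(Z) = -6 - 2*Z (y(Z) = -2*(Z + (1 - (-2)*Z/Z)) = -2*(Z + (1 - (-2))) = -2*(Z + (1 - ⅓*(-6))) = -2*(Z + (1 + 2)) = -2*(Z + 3) = -2*(3 + Z) = -6 - 2*Z)
y(6)/66 = (-6 - 2*6)/66 = (-6 - 12)*(1/66) = -18*1/66 = -3/11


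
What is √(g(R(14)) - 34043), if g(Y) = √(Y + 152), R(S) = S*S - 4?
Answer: √(-34043 + 2*√86) ≈ 184.46*I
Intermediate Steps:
R(S) = -4 + S² (R(S) = S² - 4 = -4 + S²)
g(Y) = √(152 + Y)
√(g(R(14)) - 34043) = √(√(152 + (-4 + 14²)) - 34043) = √(√(152 + (-4 + 196)) - 34043) = √(√(152 + 192) - 34043) = √(√344 - 34043) = √(2*√86 - 34043) = √(-34043 + 2*√86)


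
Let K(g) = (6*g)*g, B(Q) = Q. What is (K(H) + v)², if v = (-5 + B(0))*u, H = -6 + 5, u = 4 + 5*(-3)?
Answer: 3721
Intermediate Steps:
u = -11 (u = 4 - 15 = -11)
H = -1
K(g) = 6*g²
v = 55 (v = (-5 + 0)*(-11) = -5*(-11) = 55)
(K(H) + v)² = (6*(-1)² + 55)² = (6*1 + 55)² = (6 + 55)² = 61² = 3721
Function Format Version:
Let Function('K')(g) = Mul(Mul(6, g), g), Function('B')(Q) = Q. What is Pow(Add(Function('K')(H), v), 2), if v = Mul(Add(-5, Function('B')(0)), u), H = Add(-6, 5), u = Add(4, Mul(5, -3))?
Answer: 3721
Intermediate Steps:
u = -11 (u = Add(4, -15) = -11)
H = -1
Function('K')(g) = Mul(6, Pow(g, 2))
v = 55 (v = Mul(Add(-5, 0), -11) = Mul(-5, -11) = 55)
Pow(Add(Function('K')(H), v), 2) = Pow(Add(Mul(6, Pow(-1, 2)), 55), 2) = Pow(Add(Mul(6, 1), 55), 2) = Pow(Add(6, 55), 2) = Pow(61, 2) = 3721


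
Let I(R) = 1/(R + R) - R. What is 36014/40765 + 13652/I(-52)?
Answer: 58073200818/220416355 ≈ 263.47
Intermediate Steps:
I(R) = 1/(2*R) - R
36014/40765 + 13652/I(-52) = 36014/40765 + 13652/((1/2)/(-52) - 1*(-52)) = 36014*(1/40765) + 13652/((1/2)*(-1/52) + 52) = 36014/40765 + 13652/(-1/104 + 52) = 36014/40765 + 13652/(5407/104) = 36014/40765 + 13652*(104/5407) = 36014/40765 + 1419808/5407 = 58073200818/220416355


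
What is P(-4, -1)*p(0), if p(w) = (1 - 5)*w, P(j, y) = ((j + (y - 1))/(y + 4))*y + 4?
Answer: 0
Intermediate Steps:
P(j, y) = 4 + y*(-1 + j + y)/(4 + y) (P(j, y) = ((j + (-1 + y))/(4 + y))*y + 4 = ((-1 + j + y)/(4 + y))*y + 4 = y*(-1 + j + y)/(4 + y) + 4 = 4 + y*(-1 + j + y)/(4 + y))
p(w) = -4*w
P(-4, -1)*p(0) = ((16 + (-1)² + 3*(-1) - 4*(-1))/(4 - 1))*(-4*0) = ((16 + 1 - 3 + 4)/3)*0 = ((⅓)*18)*0 = 6*0 = 0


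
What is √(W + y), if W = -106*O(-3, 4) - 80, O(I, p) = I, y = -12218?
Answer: 2*I*√2995 ≈ 109.45*I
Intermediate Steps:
W = 238 (W = -106*(-3) - 80 = 318 - 80 = 238)
√(W + y) = √(238 - 12218) = √(-11980) = 2*I*√2995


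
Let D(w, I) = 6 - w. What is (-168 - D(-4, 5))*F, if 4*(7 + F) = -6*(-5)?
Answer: -89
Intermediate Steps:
F = 1/2 (F = -7 + (-6*(-5))/4 = -7 + (1/4)*30 = -7 + 15/2 = 1/2 ≈ 0.50000)
(-168 - D(-4, 5))*F = (-168 - (6 - 1*(-4)))*(1/2) = (-168 - (6 + 4))*(1/2) = (-168 - 1*10)*(1/2) = (-168 - 10)*(1/2) = -178*1/2 = -89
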